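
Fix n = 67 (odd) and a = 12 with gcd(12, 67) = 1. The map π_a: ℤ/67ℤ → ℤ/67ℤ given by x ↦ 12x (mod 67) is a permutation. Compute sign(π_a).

Start at x=7: 7 → 17 → 3 → 36 → 30 → 25 → 32 → … (one orbit).
Decompose π into cycles: lengths [66, 1] (2 cycles, including the fixed point 0).
Σ(ℓ_i−1) = 67−2 = 65; sign = (−1)^65 = -1.

-1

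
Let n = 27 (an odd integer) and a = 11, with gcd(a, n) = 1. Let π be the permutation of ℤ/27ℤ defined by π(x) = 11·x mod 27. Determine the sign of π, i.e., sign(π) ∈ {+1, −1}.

Start at x=11: 11 → 13 → 8 → 7 → 23 → 10 → 2 → … (one orbit).
The orbit structure of x ↦ 11x mod 27: 4 orbits of sizes [18, 6, 2, 1].
sign(π) = (−1)^{n − #cycles} = (−1)^{27−4} = (−1)^23 = -1.
Zolotarev: (11|27) = -1, matching the cycle-count sign.

-1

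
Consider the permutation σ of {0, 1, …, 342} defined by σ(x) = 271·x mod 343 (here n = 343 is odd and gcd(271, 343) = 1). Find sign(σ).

-1

Trace 34: π^k(34) = [34, 296, 297, 225, 264, 200, 6] for k=0..6.
Decompose π into cycles: lengths [294, 42, 6, 1] (4 cycles, including the fixed point 0).
343 − 4 = 339 transpositions; sign(π) = (−1)^339 = -1.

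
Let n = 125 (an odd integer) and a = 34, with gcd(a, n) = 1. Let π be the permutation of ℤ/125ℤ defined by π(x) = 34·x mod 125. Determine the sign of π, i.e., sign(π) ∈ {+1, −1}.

Trace 51: π^k(51) = [51, 109, 81, 4, 11, 124, 91] for k=0..6.
The orbit structure of x ↦ 34x mod 125: 7 orbits of sizes [50, 50, 10, 10, 2, 2, 1].
7 cycles on 125: each ℓ→(−1)^(ℓ−1), product (−1)^118 = +1.

+1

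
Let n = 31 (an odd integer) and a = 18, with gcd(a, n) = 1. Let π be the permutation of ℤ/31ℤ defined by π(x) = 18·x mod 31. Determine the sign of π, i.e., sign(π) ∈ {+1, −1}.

+1

Start at x=16: 16 → 9 → 7 → 2 → 5 → 28 → 8 → … (one orbit).
Cycle type of π: 15×2 + 1; total 3 cycles.
Σ(ℓ_i−1) = 31−3 = 28; sign = (−1)^28 = +1.
Via Zolotarev, sign(π_{18}) = (18|31) = +1.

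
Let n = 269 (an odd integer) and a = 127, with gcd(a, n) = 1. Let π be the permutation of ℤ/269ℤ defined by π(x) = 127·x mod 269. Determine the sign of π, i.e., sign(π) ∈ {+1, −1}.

+1

Start at x=54: 54 → 133 → 213 → 151 → 78 → 222 → 218 → … (one orbit).
3 cycles of lengths [134, 134, 1].
With 3 cycles on 269 points, sign = (−1)^{269−3} = +1.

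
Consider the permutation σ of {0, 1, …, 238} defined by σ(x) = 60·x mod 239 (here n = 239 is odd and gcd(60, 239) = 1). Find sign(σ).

+1

Start at x=16: 16 → 4 → 1 → 60 → 15 → 183 → 225 → … (one orbit).
3 cycles of lengths [119, 119, 1].
239 − 3 = 236 transpositions; sign(π) = (−1)^236 = +1.
The Jacobi symbol (60|239) = +1 (Zolotarev) agrees.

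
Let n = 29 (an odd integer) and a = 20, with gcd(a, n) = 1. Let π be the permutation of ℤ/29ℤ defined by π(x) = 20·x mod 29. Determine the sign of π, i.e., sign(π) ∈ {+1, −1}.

Start at x=20: 20 → 23 → 25 → 7 → 24 → 16 → 1 → 20 (one orbit).
π_20 has 5 disjoint cycles with lengths [7, 7, 7, 7, 1] on {0,…,28}.
29 − 5 = 24 transpositions; sign(π) = (−1)^24 = +1.

+1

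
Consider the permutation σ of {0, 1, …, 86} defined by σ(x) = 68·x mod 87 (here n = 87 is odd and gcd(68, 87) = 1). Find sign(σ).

Trace 4: π^k(4) = [4, 11, 52, 56, 67, 32, 1] for k=0..6.
Cycle lengths of π_68 on ℤ/87ℤ: [28, 28, 28, 2, 1]; 5 cycles in total.
n − c = 87 − 5 = 82; sign = (−1)^82 = +1.

+1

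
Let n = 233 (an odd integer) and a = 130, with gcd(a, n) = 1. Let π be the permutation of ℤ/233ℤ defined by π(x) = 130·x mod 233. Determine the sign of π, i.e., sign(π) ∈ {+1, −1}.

Orbit of 56 under x↦130x: [56, 57, 187, 78, 121, 119, 92]… (length divides ord_233(130)).
Cycle lengths of π_130 on ℤ/233ℤ: [232, 1]; 2 cycles in total.
2 cycles on 233: each ℓ→(−1)^(ℓ−1), product (−1)^231 = -1.
Check: (130/233) = -1 by Zolotarev.

-1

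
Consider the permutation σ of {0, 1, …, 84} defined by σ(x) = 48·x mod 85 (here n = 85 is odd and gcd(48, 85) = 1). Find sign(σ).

+1

Start at x=3: 3 → 59 → 27 → 21 → 73 → 19 → 62 → … (one orbit).
Cycle lengths of π_48 on ℤ/85ℤ: [16, 16, 16, 16, 16, 4, 1]; 7 cycles in total.
n − c = 85 − 7 = 78; sign = (−1)^78 = +1.
Check: (48/85) = +1 by Zolotarev.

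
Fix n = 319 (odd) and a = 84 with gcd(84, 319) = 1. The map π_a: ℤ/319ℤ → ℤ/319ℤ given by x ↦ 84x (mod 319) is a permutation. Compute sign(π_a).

+1

Start at x=158: 158 → 193 → 262 → 316 → 67 → 205 → 313 → … (one orbit).
The orbit structure of x ↦ 84x mod 319: 5 orbits of sizes [140, 140, 28, 10, 1].
319 − 5 = 314 transpositions; sign(π) = (−1)^314 = +1.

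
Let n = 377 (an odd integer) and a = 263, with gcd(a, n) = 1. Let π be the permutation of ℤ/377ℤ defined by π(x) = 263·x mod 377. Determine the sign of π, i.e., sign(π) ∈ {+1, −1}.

-1

Start at x=105: 105 → 94 → 217 → 144 → 172 → 373 → 79 → … (one orbit).
π_263 has 10 disjoint cycles with lengths [84, 84, 84, 84, 28, 3, 3, 3, 3, 1] on {0,…,376}.
377 − 10 = 367 transpositions; sign(π) = (−1)^367 = -1.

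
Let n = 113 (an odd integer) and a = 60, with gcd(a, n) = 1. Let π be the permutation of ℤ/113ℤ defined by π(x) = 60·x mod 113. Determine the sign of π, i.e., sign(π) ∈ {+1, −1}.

+1

Orbit of 4 under x↦60x: [4, 14, 49, 2, 7, 81, 1]… (length divides ord_113(60)).
Decompose π into cycles: lengths [28, 28, 28, 28, 1] (5 cycles, including the fixed point 0).
Σ(ℓ_i−1) = 113−5 = 108; sign = (−1)^108 = +1.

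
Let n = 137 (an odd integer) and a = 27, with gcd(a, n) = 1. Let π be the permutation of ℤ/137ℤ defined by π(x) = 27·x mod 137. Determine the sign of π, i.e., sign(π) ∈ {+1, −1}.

-1

Orbit of 56 under x↦27x: [56, 5, 135, 83, 49, 90, 101]… (length divides ord_137(27)).
Cycle type of π: 136 + 1; total 2 cycles.
2 cycles on 137: each ℓ→(−1)^(ℓ−1), product (−1)^135 = -1.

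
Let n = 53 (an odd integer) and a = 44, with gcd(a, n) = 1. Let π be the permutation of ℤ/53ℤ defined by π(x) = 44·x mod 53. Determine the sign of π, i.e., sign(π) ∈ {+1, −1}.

Orbit of 46 under x↦44x: [46, 10, 16, 15, 24, 49, 36]… (length divides ord_53(44)).
5 cycles of lengths [13, 13, 13, 13, 1].
With 5 cycles on 53 points, sign = (−1)^{53−5} = +1.

+1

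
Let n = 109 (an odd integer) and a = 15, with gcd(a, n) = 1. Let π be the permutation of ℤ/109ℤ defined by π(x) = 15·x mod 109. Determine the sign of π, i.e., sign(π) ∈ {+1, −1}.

+1

Trace 15: π^k(15) = [15, 7, 105, 49, 81, 16, 22] for k=0..6.
Cycle type of π: 27×4 + 1; total 5 cycles.
5 cycles on 109: each ℓ→(−1)^(ℓ−1), product (−1)^104 = +1.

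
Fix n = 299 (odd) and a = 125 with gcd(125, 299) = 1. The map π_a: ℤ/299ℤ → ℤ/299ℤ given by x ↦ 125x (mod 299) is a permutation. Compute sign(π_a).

+1

Trace 57: π^k(57) = [57, 248, 203, 259, 83, 209, 112] for k=0..6.
The orbit structure of x ↦ 125x mod 299: 11 orbits of sizes [44, 44, 44, 44, 44, 44, 22, 4, 4, 4, 1].
With 11 cycles on 299 points, sign = (−1)^{299−11} = +1.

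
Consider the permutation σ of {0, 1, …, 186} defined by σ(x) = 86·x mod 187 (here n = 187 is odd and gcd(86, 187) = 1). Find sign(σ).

+1

Trace 103: π^k(103) = [103, 69, 137, 1, 86] for k=0..4.
π_86 has 51 disjoint cycles with lengths [5, 5, 5, 5, 5, 5, 5, 5, 5, 5, 5, 5, 5, 5, 5, 5, 5, 5, 5, 5, 5, 5, 5, 5, 5, 5, 5, 5, 5, 5, 5, 5, 5, 5, 1, 1, 1, 1, 1, 1, 1, 1, 1, 1, 1, 1, 1, 1, 1, 1, 1] on {0,…,186}.
With 51 cycles on 187 points, sign = (−1)^{187−51} = +1.
Zolotarev: (86|187) = +1, matching the cycle-count sign.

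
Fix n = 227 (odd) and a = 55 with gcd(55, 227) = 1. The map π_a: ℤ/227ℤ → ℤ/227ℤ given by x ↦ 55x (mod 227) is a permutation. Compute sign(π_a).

Orbit of 164 under x↦55x: [164, 167, 105, 100, 52, 136, 216]… (length divides ord_227(55)).
π_55 has 2 disjoint cycles with lengths [226, 1] on {0,…,226}.
2 cycles on 227: each ℓ→(−1)^(ℓ−1), product (−1)^225 = -1.
The Jacobi symbol (55|227) = -1 (Zolotarev) agrees.

-1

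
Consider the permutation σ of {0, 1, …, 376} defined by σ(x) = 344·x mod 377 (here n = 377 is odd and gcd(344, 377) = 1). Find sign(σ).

Start at x=252: 252 → 355 → 349 → 170 → 45 → 23 → 372 → … (one orbit).
π_344 has 10 disjoint cycles with lengths [84, 84, 84, 84, 12, 7, 7, 7, 7, 1] on {0,…,376}.
sign(π) = (−1)^{n − #cycles} = (−1)^{377−10} = (−1)^367 = -1.
Via Zolotarev, sign(π_{344}) = (344|377) = -1.

-1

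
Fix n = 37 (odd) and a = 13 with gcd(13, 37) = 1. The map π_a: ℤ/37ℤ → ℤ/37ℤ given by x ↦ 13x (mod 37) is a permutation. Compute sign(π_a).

Trace 10: π^k(10) = [10, 19, 25, 29, 7, 17, 36] for k=0..6.
Decompose π into cycles: lengths [36, 1] (2 cycles, including the fixed point 0).
2 cycles on 37: each ℓ→(−1)^(ℓ−1), product (−1)^35 = -1.
Zolotarev: (13|37) = -1, matching the cycle-count sign.

-1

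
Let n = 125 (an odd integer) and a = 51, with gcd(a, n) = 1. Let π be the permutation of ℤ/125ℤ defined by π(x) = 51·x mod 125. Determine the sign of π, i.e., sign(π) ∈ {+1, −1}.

+1

Trace 101: π^k(101) = [101, 26, 76, 1, 51] for k=0..4.
The orbit structure of x ↦ 51x mod 125: 45 orbits of sizes [5, 5, 5, 5, 5, 5, 5, 5, 5, 5, 5, 5, 5, 5, 5, 5, 5, 5, 5, 5, 1, 1, 1, 1, 1, 1, 1, 1, 1, 1, 1, 1, 1, 1, 1, 1, 1, 1, 1, 1, 1, 1, 1, 1, 1].
45 cycles on 125: each ℓ→(−1)^(ℓ−1), product (−1)^80 = +1.
(51|125)_J = +1 (Zolotarev's lemma cross-check).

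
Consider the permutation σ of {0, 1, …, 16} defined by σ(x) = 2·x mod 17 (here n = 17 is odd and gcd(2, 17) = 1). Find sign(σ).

+1

Start at x=16: 16 → 15 → 13 → 9 → 1 → 2 → 4 → … (one orbit).
3 cycles of lengths [8, 8, 1].
n − c = 17 − 3 = 14; sign = (−1)^14 = +1.
(2|17)_J = +1 (Zolotarev's lemma cross-check).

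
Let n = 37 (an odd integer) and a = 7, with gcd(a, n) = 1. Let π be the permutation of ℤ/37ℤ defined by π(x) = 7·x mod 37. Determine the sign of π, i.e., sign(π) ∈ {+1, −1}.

+1

Start at x=9: 9 → 26 → 34 → 16 → 1 → 7 → 12 → … (one orbit).
Cycle lengths of π_7 on ℤ/37ℤ: [9, 9, 9, 9, 1]; 5 cycles in total.
With 5 cycles on 37 points, sign = (−1)^{37−5} = +1.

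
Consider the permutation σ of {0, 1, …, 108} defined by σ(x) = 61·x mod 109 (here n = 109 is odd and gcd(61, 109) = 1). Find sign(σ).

Trace 84: π^k(84) = [84, 1, 61, 15, 43, 7, 100] for k=0..6.
Decompose π into cycles: lengths [54, 54, 1] (3 cycles, including the fixed point 0).
n − c = 109 − 3 = 106; sign = (−1)^106 = +1.
Check: (61/109) = +1 by Zolotarev.

+1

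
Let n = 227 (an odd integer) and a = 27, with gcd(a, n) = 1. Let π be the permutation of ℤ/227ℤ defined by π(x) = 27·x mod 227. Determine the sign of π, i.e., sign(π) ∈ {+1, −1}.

+1

Start at x=161: 161 → 34 → 10 → 43 → 26 → 21 → 113 → … (one orbit).
The orbit structure of x ↦ 27x mod 227: 3 orbits of sizes [113, 113, 1].
sign(π) = (−1)^{n − #cycles} = (−1)^{227−3} = (−1)^224 = +1.
(27|227)_J = +1 (Zolotarev's lemma cross-check).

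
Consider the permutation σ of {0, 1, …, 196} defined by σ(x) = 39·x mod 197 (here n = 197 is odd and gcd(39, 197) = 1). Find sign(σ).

Orbit of 138 under x↦39x: [138, 63, 93, 81, 7, 76, 9]… (length divides ord_197(39)).
π_39 has 3 disjoint cycles with lengths [98, 98, 1] on {0,…,196}.
With 3 cycles on 197 points, sign = (−1)^{197−3} = +1.
(39|197)_J = +1 (Zolotarev's lemma cross-check).

+1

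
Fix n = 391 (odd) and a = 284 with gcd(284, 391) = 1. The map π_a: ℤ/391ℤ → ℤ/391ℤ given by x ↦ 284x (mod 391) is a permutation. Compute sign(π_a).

Trace 116: π^k(116) = [116, 100, 248, 52, 301, 246, 266] for k=0..6.
Decompose π into cycles: lengths [176, 176, 16, 11, 11, 1] (6 cycles, including the fixed point 0).
n − c = 391 − 6 = 385; sign = (−1)^385 = -1.
The Jacobi symbol (284|391) = -1 (Zolotarev) agrees.

-1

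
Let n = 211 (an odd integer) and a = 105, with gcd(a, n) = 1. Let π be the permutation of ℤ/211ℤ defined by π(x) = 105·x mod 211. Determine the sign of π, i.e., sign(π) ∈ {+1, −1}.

Trace 196: π^k(196) = [196, 113, 49, 81, 65, 73, 69] for k=0..6.
π_105 has 3 disjoint cycles with lengths [105, 105, 1] on {0,…,210}.
With 3 cycles on 211 points, sign = (−1)^{211−3} = +1.
The Jacobi symbol (105|211) = +1 (Zolotarev) agrees.

+1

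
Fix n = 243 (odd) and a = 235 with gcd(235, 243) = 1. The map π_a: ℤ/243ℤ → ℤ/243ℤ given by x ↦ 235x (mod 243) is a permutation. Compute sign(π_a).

Orbit of 226 under x↦235x: [226, 136, 127, 199, 109, 100, 172]… (length divides ord_243(235)).
Cycle type of π: 27×6 + 9×6 + 3×6 + 1×9; total 27 cycles.
27 cycles on 243: each ℓ→(−1)^(ℓ−1), product (−1)^216 = +1.

+1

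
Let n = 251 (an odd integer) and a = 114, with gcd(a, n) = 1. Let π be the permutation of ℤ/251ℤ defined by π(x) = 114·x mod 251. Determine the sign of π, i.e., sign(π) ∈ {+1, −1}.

Start at x=63: 63 → 154 → 237 → 161 → 31 → 20 → 21 → … (one orbit).
Decompose π into cycles: lengths [125, 125, 1] (3 cycles, including the fixed point 0).
n − c = 251 − 3 = 248; sign = (−1)^248 = +1.
(114|251)_J = +1 (Zolotarev's lemma cross-check).

+1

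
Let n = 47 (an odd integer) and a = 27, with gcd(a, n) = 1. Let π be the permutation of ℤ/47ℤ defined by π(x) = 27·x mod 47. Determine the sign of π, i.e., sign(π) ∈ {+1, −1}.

+1

Orbit of 25 under x↦27x: [25, 17, 36, 32, 18, 16, 9]… (length divides ord_47(27)).
π_27 has 3 disjoint cycles with lengths [23, 23, 1] on {0,…,46}.
Σ(ℓ_i−1) = 47−3 = 44; sign = (−1)^44 = +1.
The Jacobi symbol (27|47) = +1 (Zolotarev) agrees.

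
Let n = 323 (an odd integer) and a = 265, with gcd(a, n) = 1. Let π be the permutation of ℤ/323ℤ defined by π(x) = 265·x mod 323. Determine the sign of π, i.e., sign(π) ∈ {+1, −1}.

Trace 115: π^k(115) = [115, 113, 229, 284, 1, 265, 134] for k=0..6.
29 cycles of lengths [16, 16, 16, 16, 16, 16, 16, 16, 16, 16, 16, 16, 16, 16, 16, 16, 16, 16, 16, 2, 2, 2, 2, 2, 2, 2, 2, 2, 1].
323 − 29 = 294 transpositions; sign(π) = (−1)^294 = +1.

+1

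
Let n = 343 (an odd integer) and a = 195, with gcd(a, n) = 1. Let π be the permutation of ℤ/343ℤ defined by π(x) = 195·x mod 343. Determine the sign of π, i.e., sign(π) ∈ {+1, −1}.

-1

Trace 48: π^k(48) = [48, 99, 97, 50, 146, 1, 195] for k=0..6.
π_195 has 46 disjoint cycles with lengths [14, 14, 14, 14, 14, 14, 14, 14, 14, 14, 14, 14, 14, 14, 14, 14, 14, 14, 14, 14, 14, 2, 2, 2, 2, 2, 2, 2, 2, 2, 2, 2, 2, 2, 2, 2, 2, 2, 2, 2, 2, 2, 2, 2, 2, 1] on {0,…,342}.
n − c = 343 − 46 = 297; sign = (−1)^297 = -1.
(195|343)_J = -1 (Zolotarev's lemma cross-check).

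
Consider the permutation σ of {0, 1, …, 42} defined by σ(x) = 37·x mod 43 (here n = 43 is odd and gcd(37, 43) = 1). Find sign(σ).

-1

Trace 42: π^k(42) = [42, 6, 7, 1, 37, 36] for k=0..5.
Cycle lengths of π_37 on ℤ/43ℤ: [6, 6, 6, 6, 6, 6, 6, 1]; 8 cycles in total.
n − c = 43 − 8 = 35; sign = (−1)^35 = -1.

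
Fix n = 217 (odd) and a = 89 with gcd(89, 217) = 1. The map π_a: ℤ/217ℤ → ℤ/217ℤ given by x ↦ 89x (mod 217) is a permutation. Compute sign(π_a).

+1

Start at x=89: 89 → 109 → 153 → 163 → 185 → 190 → 201 → … (one orbit).
Decompose π into cycles: lengths [30, 30, 30, 30, 30, 30, 10, 10, 10, 6, 1] (11 cycles, including the fixed point 0).
n − c = 217 − 11 = 206; sign = (−1)^206 = +1.
Zolotarev: (89|217) = +1, matching the cycle-count sign.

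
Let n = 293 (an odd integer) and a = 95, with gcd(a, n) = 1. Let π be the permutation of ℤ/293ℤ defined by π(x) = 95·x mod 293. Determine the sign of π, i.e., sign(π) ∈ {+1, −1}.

Start at x=149: 149 → 91 → 148 → 289 → 206 → 232 → 65 → … (one orbit).
Cycle type of π: 73×4 + 1; total 5 cycles.
n − c = 293 − 5 = 288; sign = (−1)^288 = +1.
Check: (95/293) = +1 by Zolotarev.

+1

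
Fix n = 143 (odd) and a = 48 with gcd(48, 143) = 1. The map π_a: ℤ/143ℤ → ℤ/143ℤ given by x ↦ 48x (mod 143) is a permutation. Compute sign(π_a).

Orbit of 81 under x↦48x: [81, 27, 9, 3, 1, 48, 16]… (length divides ord_143(48)).
15 cycles of lengths [15, 15, 15, 15, 15, 15, 15, 15, 5, 5, 3, 3, 3, 3, 1].
Σ(ℓ_i−1) = 143−15 = 128; sign = (−1)^128 = +1.
Zolotarev: (48|143) = +1, matching the cycle-count sign.

+1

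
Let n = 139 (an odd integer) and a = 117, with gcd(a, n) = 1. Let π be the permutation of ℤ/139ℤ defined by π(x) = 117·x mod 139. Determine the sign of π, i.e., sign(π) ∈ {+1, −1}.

Trace 127: π^k(127) = [127, 125, 30, 35, 64, 121, 118] for k=0..6.
Cycle type of π: 69×2 + 1; total 3 cycles.
n − c = 139 − 3 = 136; sign = (−1)^136 = +1.

+1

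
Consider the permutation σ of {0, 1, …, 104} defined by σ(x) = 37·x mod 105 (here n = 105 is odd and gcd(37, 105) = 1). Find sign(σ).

-1

Start at x=67: 67 → 64 → 58 → 46 → 22 → 79 → 88 → … (one orbit).
18 cycles of lengths [12, 12, 12, 12, 12, 12, 4, 4, 4, 3, 3, 3, 3, 3, 3, 1, 1, 1].
n − c = 105 − 18 = 87; sign = (−1)^87 = -1.
The Jacobi symbol (37|105) = -1 (Zolotarev) agrees.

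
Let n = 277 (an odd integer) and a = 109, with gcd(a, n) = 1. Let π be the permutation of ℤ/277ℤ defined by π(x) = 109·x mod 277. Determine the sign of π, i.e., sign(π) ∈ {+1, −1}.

-1

Orbit of 69 under x↦109x: [69, 42, 146, 125, 52, 128, 102]… (length divides ord_277(109)).
π_109 has 4 disjoint cycles with lengths [92, 92, 92, 1] on {0,…,276}.
4 cycles on 277: each ℓ→(−1)^(ℓ−1), product (−1)^273 = -1.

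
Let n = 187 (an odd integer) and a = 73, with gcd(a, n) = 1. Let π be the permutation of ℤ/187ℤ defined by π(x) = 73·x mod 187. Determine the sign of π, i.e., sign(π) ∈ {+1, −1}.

Start at x=79: 79 → 157 → 54 → 15 → 160 → 86 → 107 → … (one orbit).
Cycle type of π: 80×2 + 16 + 10 + 1; total 5 cycles.
5 cycles on 187: each ℓ→(−1)^(ℓ−1), product (−1)^182 = +1.
Via Zolotarev, sign(π_{73}) = (73|187) = +1.

+1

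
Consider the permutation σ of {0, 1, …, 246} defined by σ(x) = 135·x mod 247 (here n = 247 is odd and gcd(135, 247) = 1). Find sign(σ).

+1

Trace 135: π^k(135) = [135, 194, 8, 92, 70, 64, 242] for k=0..6.
Cycle type of π: 36×6 + 18 + 4×3 + 1; total 11 cycles.
sign(π) = (−1)^{n − #cycles} = (−1)^{247−11} = (−1)^236 = +1.
Via Zolotarev, sign(π_{135}) = (135|247) = +1.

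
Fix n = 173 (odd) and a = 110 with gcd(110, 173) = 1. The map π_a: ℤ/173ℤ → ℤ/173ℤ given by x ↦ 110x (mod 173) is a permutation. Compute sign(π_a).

Orbit of 133 under x↦110x: [133, 98, 54, 58, 152, 112, 37]… (length divides ord_173(110)).
π_110 has 2 disjoint cycles with lengths [172, 1] on {0,…,172}.
sign(π) = (−1)^{n − #cycles} = (−1)^{173−2} = (−1)^171 = -1.
The Jacobi symbol (110|173) = -1 (Zolotarev) agrees.

-1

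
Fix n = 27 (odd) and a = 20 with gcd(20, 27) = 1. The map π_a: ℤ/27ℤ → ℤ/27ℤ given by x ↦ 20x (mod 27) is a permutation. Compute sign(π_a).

-1

Trace 22: π^k(22) = [22, 8, 25, 14, 10, 11, 4] for k=0..6.
Cycle type of π: 18 + 6 + 2 + 1; total 4 cycles.
sign(π) = (−1)^{n − #cycles} = (−1)^{27−4} = (−1)^23 = -1.
Check: (20/27) = -1 by Zolotarev.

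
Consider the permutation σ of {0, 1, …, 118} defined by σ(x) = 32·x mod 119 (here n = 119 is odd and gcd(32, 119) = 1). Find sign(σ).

Trace 30: π^k(30) = [30, 8, 18, 100, 106, 60, 16] for k=0..6.
π_32 has 9 disjoint cycles with lengths [24, 24, 24, 24, 8, 8, 3, 3, 1] on {0,…,118}.
n − c = 119 − 9 = 110; sign = (−1)^110 = +1.
Check: (32/119) = +1 by Zolotarev.

+1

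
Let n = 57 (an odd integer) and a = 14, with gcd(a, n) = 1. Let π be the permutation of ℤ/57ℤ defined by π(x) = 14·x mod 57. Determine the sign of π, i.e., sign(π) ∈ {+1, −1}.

+1

Orbit of 53 under x↦14x: [53, 1, 14, 25, 8, 55, 29]… (length divides ord_57(14)).
Cycle type of π: 18×3 + 2 + 1; total 5 cycles.
With 5 cycles on 57 points, sign = (−1)^{57−5} = +1.
Check: (14/57) = +1 by Zolotarev.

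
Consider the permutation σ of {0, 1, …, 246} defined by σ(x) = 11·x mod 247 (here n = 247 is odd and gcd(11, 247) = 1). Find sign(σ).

Start at x=68: 68 → 7 → 77 → 106 → 178 → 229 → 49 → … (one orbit).
π_11 has 26 disjoint cycles with lengths [12, 12, 12, 12, 12, 12, 12, 12, 12, 12, 12, 12, 12, 12, 12, 12, 12, 12, 12, 3, 3, 3, 3, 3, 3, 1] on {0,…,246}.
sign(π) = (−1)^{n − #cycles} = (−1)^{247−26} = (−1)^221 = -1.

-1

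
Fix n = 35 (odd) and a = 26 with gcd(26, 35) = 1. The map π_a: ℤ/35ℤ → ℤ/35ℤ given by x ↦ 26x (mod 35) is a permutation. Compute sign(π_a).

-1

Orbit of 26 under x↦26x: [26, 11, 6, 16, 31, 1]… (length divides ord_35(26)).
Cycle type of π: 6×5 + 1×5; total 10 cycles.
sign(π) = (−1)^{n − #cycles} = (−1)^{35−10} = (−1)^25 = -1.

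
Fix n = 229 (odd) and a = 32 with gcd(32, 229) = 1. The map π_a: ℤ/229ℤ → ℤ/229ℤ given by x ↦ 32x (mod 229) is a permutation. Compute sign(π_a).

-1

Orbit of 122 under x↦32x: [122, 11, 123, 43, 2, 64, 216]… (length divides ord_229(32)).
Cycle type of π: 76×3 + 1; total 4 cycles.
Σ(ℓ_i−1) = 229−4 = 225; sign = (−1)^225 = -1.
Via Zolotarev, sign(π_{32}) = (32|229) = -1.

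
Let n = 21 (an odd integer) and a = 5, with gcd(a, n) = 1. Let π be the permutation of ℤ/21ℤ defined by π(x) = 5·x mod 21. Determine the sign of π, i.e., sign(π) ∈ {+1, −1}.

Orbit of 20 under x↦5x: [20, 16, 17, 1, 5, 4]… (length divides ord_21(5)).
Cycle lengths of π_5 on ℤ/21ℤ: [6, 6, 6, 2, 1]; 5 cycles in total.
n − c = 21 − 5 = 16; sign = (−1)^16 = +1.

+1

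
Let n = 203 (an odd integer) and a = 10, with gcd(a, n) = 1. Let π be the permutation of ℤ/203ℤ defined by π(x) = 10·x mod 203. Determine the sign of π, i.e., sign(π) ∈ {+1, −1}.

Orbit of 40 under x↦10x: [40, 197, 143, 9, 90, 88, 68]… (length divides ord_203(10)).
Cycle lengths of π_10 on ℤ/203ℤ: [84, 84, 28, 6, 1]; 5 cycles in total.
With 5 cycles on 203 points, sign = (−1)^{203−5} = +1.
The Jacobi symbol (10|203) = +1 (Zolotarev) agrees.

+1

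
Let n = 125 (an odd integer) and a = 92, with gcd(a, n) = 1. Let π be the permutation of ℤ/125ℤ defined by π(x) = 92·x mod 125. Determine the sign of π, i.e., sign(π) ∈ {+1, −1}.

Trace 47: π^k(47) = [47, 74, 58, 86, 37, 29, 43] for k=0..6.
The orbit structure of x ↦ 92x mod 125: 4 orbits of sizes [100, 20, 4, 1].
n − c = 125 − 4 = 121; sign = (−1)^121 = -1.
Via Zolotarev, sign(π_{92}) = (92|125) = -1.

-1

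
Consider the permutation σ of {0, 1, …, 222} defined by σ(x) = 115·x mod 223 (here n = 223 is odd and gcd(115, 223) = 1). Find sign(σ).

Orbit of 120 under x↦115x: [120, 197, 132, 16, 56, 196, 17]… (length divides ord_223(115)).
Decompose π into cycles: lengths [37, 37, 37, 37, 37, 37, 1] (7 cycles, including the fixed point 0).
7 cycles on 223: each ℓ→(−1)^(ℓ−1), product (−1)^216 = +1.
The Jacobi symbol (115|223) = +1 (Zolotarev) agrees.

+1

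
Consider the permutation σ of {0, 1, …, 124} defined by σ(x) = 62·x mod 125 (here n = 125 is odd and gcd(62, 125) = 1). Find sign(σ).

Orbit of 52 under x↦62x: [52, 99, 13, 56, 97, 14, 118]… (length divides ord_125(62)).
π_62 has 4 disjoint cycles with lengths [100, 20, 4, 1] on {0,…,124}.
With 4 cycles on 125 points, sign = (−1)^{125−4} = -1.
The Jacobi symbol (62|125) = -1 (Zolotarev) agrees.

-1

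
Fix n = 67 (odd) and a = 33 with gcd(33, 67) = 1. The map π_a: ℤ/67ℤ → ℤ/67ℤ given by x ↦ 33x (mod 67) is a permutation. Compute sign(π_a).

Start at x=9: 9 → 29 → 19 → 24 → 55 → 6 → 64 → … (one orbit).
Cycle type of π: 33×2 + 1; total 3 cycles.
n − c = 67 − 3 = 64; sign = (−1)^64 = +1.

+1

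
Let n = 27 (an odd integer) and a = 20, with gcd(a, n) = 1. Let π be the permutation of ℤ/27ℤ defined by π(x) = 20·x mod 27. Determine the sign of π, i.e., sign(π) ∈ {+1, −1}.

-1

Orbit of 20 under x↦20x: [20, 22, 8, 25, 14, 10, 11]… (length divides ord_27(20)).
Decompose π into cycles: lengths [18, 6, 2, 1] (4 cycles, including the fixed point 0).
Σ(ℓ_i−1) = 27−4 = 23; sign = (−1)^23 = -1.
Via Zolotarev, sign(π_{20}) = (20|27) = -1.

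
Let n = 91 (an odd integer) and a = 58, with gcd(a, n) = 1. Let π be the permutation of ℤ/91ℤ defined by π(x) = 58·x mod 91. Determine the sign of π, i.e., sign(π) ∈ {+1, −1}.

-1

Start at x=57: 57 → 30 → 11 → 1 → 58 → 88 → 8 → … (one orbit).
Decompose π into cycles: lengths [12, 12, 12, 12, 12, 12, 12, 3, 3, 1] (10 cycles, including the fixed point 0).
n − c = 91 − 10 = 81; sign = (−1)^81 = -1.
Via Zolotarev, sign(π_{58}) = (58|91) = -1.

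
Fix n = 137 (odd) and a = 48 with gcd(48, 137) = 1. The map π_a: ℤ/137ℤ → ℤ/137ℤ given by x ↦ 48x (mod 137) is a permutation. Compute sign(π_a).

Orbit of 84 under x↦48x: [84, 59, 92, 32, 29, 22, 97]… (length divides ord_137(48)).
Cycle type of π: 136 + 1; total 2 cycles.
2 cycles on 137: each ℓ→(−1)^(ℓ−1), product (−1)^135 = -1.
(48|137)_J = -1 (Zolotarev's lemma cross-check).

-1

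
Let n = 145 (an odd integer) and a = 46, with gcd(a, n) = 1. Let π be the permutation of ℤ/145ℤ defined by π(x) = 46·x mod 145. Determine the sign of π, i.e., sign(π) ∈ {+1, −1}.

Trace 86: π^k(86) = [86, 41, 1, 46] for k=0..3.
Decompose π into cycles: lengths [4, 4, 4, 4, 4, 4, 4, 4, 4, 4, 4, 4, 4, 4, 4, 4, 4, 4, 4, 4, 4, 4, 4, 4, 4, 4, 4, 4, 4, 4, 4, 4, 4, 4, 4, 1, 1, 1, 1, 1] (40 cycles, including the fixed point 0).
145 − 40 = 105 transpositions; sign(π) = (−1)^105 = -1.

-1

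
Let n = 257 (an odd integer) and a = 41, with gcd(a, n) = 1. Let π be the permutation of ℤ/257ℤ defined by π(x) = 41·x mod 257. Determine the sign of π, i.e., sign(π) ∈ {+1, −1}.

Orbit of 32 under x↦41x: [32, 27, 79, 155, 187, 214, 36]… (length divides ord_257(41)).
π_41 has 2 disjoint cycles with lengths [256, 1] on {0,…,256}.
2 cycles on 257: each ℓ→(−1)^(ℓ−1), product (−1)^255 = -1.

-1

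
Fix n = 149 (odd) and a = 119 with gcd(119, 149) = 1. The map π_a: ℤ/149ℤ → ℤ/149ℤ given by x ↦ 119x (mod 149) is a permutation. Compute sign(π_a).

Start at x=36: 36 → 112 → 67 → 76 → 104 → 9 → 28 → … (one orbit).
Cycle lengths of π_119 on ℤ/149ℤ: [74, 74, 1]; 3 cycles in total.
n − c = 149 − 3 = 146; sign = (−1)^146 = +1.
Zolotarev: (119|149) = +1, matching the cycle-count sign.

+1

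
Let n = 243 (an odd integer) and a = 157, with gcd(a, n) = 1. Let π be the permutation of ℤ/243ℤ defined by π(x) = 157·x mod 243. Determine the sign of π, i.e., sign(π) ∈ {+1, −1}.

+1

Orbit of 88 under x↦157x: [88, 208, 94, 178, 1, 157, 106]… (length divides ord_243(157)).
The orbit structure of x ↦ 157x mod 243: 11 orbits of sizes [81, 81, 27, 27, 9, 9, 3, 3, 1, 1, 1].
With 11 cycles on 243 points, sign = (−1)^{243−11} = +1.
Via Zolotarev, sign(π_{157}) = (157|243) = +1.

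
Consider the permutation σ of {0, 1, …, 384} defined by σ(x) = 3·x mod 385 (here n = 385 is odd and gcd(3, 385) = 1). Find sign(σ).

Start at x=202: 202 → 221 → 278 → 64 → 192 → 191 → 188 → … (one orbit).
15 cycles of lengths [60, 60, 60, 60, 30, 30, 20, 20, 12, 12, 6, 5, 5, 4, 1].
15 cycles on 385: each ℓ→(−1)^(ℓ−1), product (−1)^370 = +1.
Zolotarev: (3|385) = +1, matching the cycle-count sign.

+1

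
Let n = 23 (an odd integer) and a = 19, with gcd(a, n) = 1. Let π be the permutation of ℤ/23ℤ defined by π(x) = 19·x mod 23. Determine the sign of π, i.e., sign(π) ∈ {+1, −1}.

-1

Orbit of 8 under x↦19x: [8, 14, 13, 17, 1, 19, 16]… (length divides ord_23(19)).
Cycle lengths of π_19 on ℤ/23ℤ: [22, 1]; 2 cycles in total.
With 2 cycles on 23 points, sign = (−1)^{23−2} = -1.
Check: (19/23) = -1 by Zolotarev.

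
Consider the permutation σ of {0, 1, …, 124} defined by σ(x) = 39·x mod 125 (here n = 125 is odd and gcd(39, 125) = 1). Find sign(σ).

+1

Orbit of 51 under x↦39x: [51, 114, 71, 19, 116, 24, 61]… (length divides ord_125(39)).
The orbit structure of x ↦ 39x mod 125: 7 orbits of sizes [50, 50, 10, 10, 2, 2, 1].
n − c = 125 − 7 = 118; sign = (−1)^118 = +1.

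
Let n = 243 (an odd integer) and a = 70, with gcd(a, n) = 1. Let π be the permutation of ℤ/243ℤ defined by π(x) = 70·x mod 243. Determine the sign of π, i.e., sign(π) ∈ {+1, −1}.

+1

Orbit of 118 under x↦70x: [118, 241, 103, 163, 232, 202, 46]… (length divides ord_243(70)).
π_70 has 11 disjoint cycles with lengths [81, 81, 27, 27, 9, 9, 3, 3, 1, 1, 1] on {0,…,242}.
n − c = 243 − 11 = 232; sign = (−1)^232 = +1.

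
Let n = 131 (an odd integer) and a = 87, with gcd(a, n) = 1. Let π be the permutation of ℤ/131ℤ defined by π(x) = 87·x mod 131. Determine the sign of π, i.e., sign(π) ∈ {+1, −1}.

-1

Orbit of 121 under x↦87x: [121, 47, 28, 78, 105, 96, 99]… (length divides ord_131(87)).
π_87 has 2 disjoint cycles with lengths [130, 1] on {0,…,130}.
With 2 cycles on 131 points, sign = (−1)^{131−2} = -1.
Via Zolotarev, sign(π_{87}) = (87|131) = -1.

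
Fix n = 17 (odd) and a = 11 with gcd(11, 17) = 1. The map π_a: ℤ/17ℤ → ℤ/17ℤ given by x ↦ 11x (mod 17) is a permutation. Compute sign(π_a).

-1

Start at x=16: 16 → 6 → 15 → 12 → 13 → 7 → 9 → … (one orbit).
Cycle lengths of π_11 on ℤ/17ℤ: [16, 1]; 2 cycles in total.
17 − 2 = 15 transpositions; sign(π) = (−1)^15 = -1.
Zolotarev: (11|17) = -1, matching the cycle-count sign.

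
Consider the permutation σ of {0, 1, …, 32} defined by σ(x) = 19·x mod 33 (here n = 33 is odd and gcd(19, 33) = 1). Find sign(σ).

Start at x=28: 28 → 4 → 10 → 25 → 13 → 16 → 7 → … (one orbit).
Cycle type of π: 10×3 + 1×3; total 6 cycles.
sign(π) = (−1)^{n − #cycles} = (−1)^{33−6} = (−1)^27 = -1.
Via Zolotarev, sign(π_{19}) = (19|33) = -1.

-1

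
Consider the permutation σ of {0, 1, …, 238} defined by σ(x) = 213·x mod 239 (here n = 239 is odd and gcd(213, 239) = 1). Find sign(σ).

+1

Trace 68: π^k(68) = [68, 144, 80, 71, 66, 196, 162] for k=0..6.
Cycle type of π: 119×2 + 1; total 3 cycles.
With 3 cycles on 239 points, sign = (−1)^{239−3} = +1.
Check: (213/239) = +1 by Zolotarev.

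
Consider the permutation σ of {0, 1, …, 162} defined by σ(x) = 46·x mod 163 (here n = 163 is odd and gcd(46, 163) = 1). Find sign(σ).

Orbit of 16 under x↦46x: [16, 84, 115, 74, 144, 104, 57]… (length divides ord_163(46)).
Decompose π into cycles: lengths [81, 81, 1] (3 cycles, including the fixed point 0).
n − c = 163 − 3 = 160; sign = (−1)^160 = +1.
Zolotarev: (46|163) = +1, matching the cycle-count sign.

+1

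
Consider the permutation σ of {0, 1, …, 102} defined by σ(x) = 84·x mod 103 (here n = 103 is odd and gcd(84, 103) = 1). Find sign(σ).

-1

Start at x=32: 32 → 10 → 16 → 5 → 8 → 54 → 4 → … (one orbit).
The orbit structure of x ↦ 84x mod 103: 2 orbits of sizes [102, 1].
With 2 cycles on 103 points, sign = (−1)^{103−2} = -1.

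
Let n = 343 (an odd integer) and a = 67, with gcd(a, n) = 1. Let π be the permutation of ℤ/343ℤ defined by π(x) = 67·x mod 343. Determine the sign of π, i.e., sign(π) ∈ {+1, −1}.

+1

Start at x=18: 18 → 177 → 197 → 165 → 79 → 148 → 312 → … (one orbit).
The orbit structure of x ↦ 67x mod 343: 31 orbits of sizes [21, 21, 21, 21, 21, 21, 21, 21, 21, 21, 21, 21, 21, 21, 3, 3, 3, 3, 3, 3, 3, 3, 3, 3, 3, 3, 3, 3, 3, 3, 1].
With 31 cycles on 343 points, sign = (−1)^{343−31} = +1.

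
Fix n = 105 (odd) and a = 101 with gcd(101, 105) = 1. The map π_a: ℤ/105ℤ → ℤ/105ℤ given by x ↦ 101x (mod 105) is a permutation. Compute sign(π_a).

Trace 101: π^k(101) = [101, 16, 41, 46, 26, 1] for k=0..5.
Cycle type of π: 6×15 + 2×5 + 1×5; total 25 cycles.
sign(π) = (−1)^{n − #cycles} = (−1)^{105−25} = (−1)^80 = +1.

+1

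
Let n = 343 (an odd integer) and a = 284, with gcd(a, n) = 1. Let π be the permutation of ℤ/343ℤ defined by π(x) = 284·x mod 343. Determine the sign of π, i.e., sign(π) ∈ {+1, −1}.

Trace 312: π^k(312) = [312, 114, 134, 326, 317, 162, 46] for k=0..6.
The orbit structure of x ↦ 284x mod 343: 7 orbits of sizes [147, 147, 21, 21, 3, 3, 1].
With 7 cycles on 343 points, sign = (−1)^{343−7} = +1.
Via Zolotarev, sign(π_{284}) = (284|343) = +1.

+1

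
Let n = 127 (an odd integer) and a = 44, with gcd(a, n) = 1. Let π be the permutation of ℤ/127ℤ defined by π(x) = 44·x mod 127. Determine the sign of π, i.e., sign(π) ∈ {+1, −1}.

Orbit of 50 under x↦44x: [50, 41, 26, 1, 44, 31, 94]… (length divides ord_127(44)).
The orbit structure of x ↦ 44x mod 127: 3 orbits of sizes [63, 63, 1].
With 3 cycles on 127 points, sign = (−1)^{127−3} = +1.

+1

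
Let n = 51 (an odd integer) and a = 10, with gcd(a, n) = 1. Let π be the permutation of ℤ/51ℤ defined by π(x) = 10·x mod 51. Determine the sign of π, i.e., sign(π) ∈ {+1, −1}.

-1

Trace 49: π^k(49) = [49, 31, 4, 40, 43, 22, 16] for k=0..6.
Cycle lengths of π_10 on ℤ/51ℤ: [16, 16, 16, 1, 1, 1]; 6 cycles in total.
51 − 6 = 45 transpositions; sign(π) = (−1)^45 = -1.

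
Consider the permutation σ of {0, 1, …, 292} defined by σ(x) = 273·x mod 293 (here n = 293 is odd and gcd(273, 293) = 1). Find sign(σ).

Start at x=276: 276 → 47 → 232 → 48 → 212 → 155 → 123 → … (one orbit).
π_273 has 2 disjoint cycles with lengths [292, 1] on {0,…,292}.
With 2 cycles on 293 points, sign = (−1)^{293−2} = -1.
Check: (273/293) = -1 by Zolotarev.

-1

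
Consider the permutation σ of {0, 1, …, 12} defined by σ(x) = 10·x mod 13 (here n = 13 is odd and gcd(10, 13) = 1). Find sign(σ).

+1

Orbit of 9 under x↦10x: [9, 12, 3, 4, 1, 10]… (length divides ord_13(10)).
π_10 has 3 disjoint cycles with lengths [6, 6, 1] on {0,…,12}.
13 − 3 = 10 transpositions; sign(π) = (−1)^10 = +1.
Via Zolotarev, sign(π_{10}) = (10|13) = +1.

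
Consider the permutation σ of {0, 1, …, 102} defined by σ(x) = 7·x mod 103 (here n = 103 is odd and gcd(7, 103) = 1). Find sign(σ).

+1

Orbit of 25 under x↦7x: [25, 72, 92, 26, 79, 38, 60]… (length divides ord_103(7)).
3 cycles of lengths [51, 51, 1].
n − c = 103 − 3 = 100; sign = (−1)^100 = +1.
(7|103)_J = +1 (Zolotarev's lemma cross-check).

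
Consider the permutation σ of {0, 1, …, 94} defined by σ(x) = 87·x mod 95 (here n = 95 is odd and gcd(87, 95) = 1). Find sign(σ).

Trace 77: π^k(77) = [77, 49, 83, 1, 87, 64, 58] for k=0..6.
Cycle lengths of π_87 on ℤ/95ℤ: [12, 12, 12, 12, 12, 12, 4, 3, 3, 3, 3, 3, 3, 1]; 14 cycles in total.
sign(π) = (−1)^{n − #cycles} = (−1)^{95−14} = (−1)^81 = -1.
Via Zolotarev, sign(π_{87}) = (87|95) = -1.

-1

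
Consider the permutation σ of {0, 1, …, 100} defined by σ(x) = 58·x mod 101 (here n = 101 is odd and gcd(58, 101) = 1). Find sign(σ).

Start at x=71: 71 → 78 → 80 → 95 → 56 → 16 → 19 → … (one orbit).
π_58 has 5 disjoint cycles with lengths [25, 25, 25, 25, 1] on {0,…,100}.
101 − 5 = 96 transpositions; sign(π) = (−1)^96 = +1.
Check: (58/101) = +1 by Zolotarev.

+1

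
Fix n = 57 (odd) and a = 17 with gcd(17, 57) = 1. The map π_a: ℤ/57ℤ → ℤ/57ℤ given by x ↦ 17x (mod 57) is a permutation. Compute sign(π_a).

Trace 26: π^k(26) = [26, 43, 47, 1, 17, 4, 11] for k=0..6.
π_17 has 6 disjoint cycles with lengths [18, 18, 9, 9, 2, 1] on {0,…,56}.
57 − 6 = 51 transpositions; sign(π) = (−1)^51 = -1.

-1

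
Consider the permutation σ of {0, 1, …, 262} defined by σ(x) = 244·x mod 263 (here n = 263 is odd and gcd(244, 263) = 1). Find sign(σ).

Start at x=111: 111 → 258 → 95 → 36 → 105 → 109 → 33 → … (one orbit).
π_244 has 3 disjoint cycles with lengths [131, 131, 1] on {0,…,262}.
With 3 cycles on 263 points, sign = (−1)^{263−3} = +1.
Check: (244/263) = +1 by Zolotarev.

+1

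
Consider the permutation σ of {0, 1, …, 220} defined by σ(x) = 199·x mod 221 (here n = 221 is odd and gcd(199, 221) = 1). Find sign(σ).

-1

Start at x=181: 181 → 217 → 88 → 53 → 160 → 16 → 90 → … (one orbit).
The orbit structure of x ↦ 199x mod 221: 8 orbits of sizes [48, 48, 48, 48, 16, 6, 6, 1].
n − c = 221 − 8 = 213; sign = (−1)^213 = -1.
The Jacobi symbol (199|221) = -1 (Zolotarev) agrees.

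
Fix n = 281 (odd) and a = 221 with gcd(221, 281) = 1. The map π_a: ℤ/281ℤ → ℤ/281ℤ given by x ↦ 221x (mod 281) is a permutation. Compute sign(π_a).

-1

Trace 280: π^k(280) = [280, 60, 53, 192, 1, 221, 228] for k=0..6.
Decompose π into cycles: lengths [8, 8, 8, 8, 8, 8, 8, 8, 8, 8, 8, 8, 8, 8, 8, 8, 8, 8, 8, 8, 8, 8, 8, 8, 8, 8, 8, 8, 8, 8, 8, 8, 8, 8, 8, 1] (36 cycles, including the fixed point 0).
36 cycles on 281: each ℓ→(−1)^(ℓ−1), product (−1)^245 = -1.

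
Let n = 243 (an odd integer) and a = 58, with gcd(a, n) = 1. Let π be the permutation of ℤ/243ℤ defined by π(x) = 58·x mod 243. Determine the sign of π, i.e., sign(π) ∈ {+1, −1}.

Orbit of 43 under x↦58x: [43, 64, 67, 241, 127, 76, 34]… (length divides ord_243(58)).
11 cycles of lengths [81, 81, 27, 27, 9, 9, 3, 3, 1, 1, 1].
sign(π) = (−1)^{n − #cycles} = (−1)^{243−11} = (−1)^232 = +1.

+1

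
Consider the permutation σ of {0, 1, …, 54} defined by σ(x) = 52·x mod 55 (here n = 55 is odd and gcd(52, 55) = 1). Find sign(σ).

+1

Start at x=26: 26 → 32 → 14 → 13 → 16 → 7 → 34 → … (one orbit).
Cycle type of π: 20×2 + 10 + 4 + 1; total 5 cycles.
n − c = 55 − 5 = 50; sign = (−1)^50 = +1.
The Jacobi symbol (52|55) = +1 (Zolotarev) agrees.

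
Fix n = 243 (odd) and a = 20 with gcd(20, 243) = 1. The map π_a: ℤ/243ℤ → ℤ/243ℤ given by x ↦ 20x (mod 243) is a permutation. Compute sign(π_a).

-1

Start at x=101: 101 → 76 → 62 → 25 → 14 → 37 → 11 → … (one orbit).
π_20 has 6 disjoint cycles with lengths [162, 54, 18, 6, 2, 1] on {0,…,242}.
sign(π) = (−1)^{n − #cycles} = (−1)^{243−6} = (−1)^237 = -1.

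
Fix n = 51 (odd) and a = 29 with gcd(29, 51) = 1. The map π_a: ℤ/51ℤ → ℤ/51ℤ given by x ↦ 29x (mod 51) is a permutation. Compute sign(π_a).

Orbit of 1 under x↦29x: [1, 29, 25, 11, 13, 20, 19]… (length divides ord_51(29)).
π_29 has 5 disjoint cycles with lengths [16, 16, 16, 2, 1] on {0,…,50}.
51 − 5 = 46 transpositions; sign(π) = (−1)^46 = +1.

+1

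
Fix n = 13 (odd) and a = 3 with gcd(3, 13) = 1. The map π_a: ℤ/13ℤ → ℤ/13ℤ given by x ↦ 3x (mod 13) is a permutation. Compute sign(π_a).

+1

Orbit of 3 under x↦3x: [3, 9, 1]… (length divides ord_13(3)).
Decompose π into cycles: lengths [3, 3, 3, 3, 1] (5 cycles, including the fixed point 0).
With 5 cycles on 13 points, sign = (−1)^{13−5} = +1.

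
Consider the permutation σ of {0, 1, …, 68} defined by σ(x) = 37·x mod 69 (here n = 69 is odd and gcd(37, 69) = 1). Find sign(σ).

-1

Start at x=61: 61 → 49 → 19 → 13 → 67 → 64 → 22 → … (one orbit).
Cycle lengths of π_37 on ℤ/69ℤ: [22, 22, 22, 1, 1, 1]; 6 cycles in total.
69 − 6 = 63 transpositions; sign(π) = (−1)^63 = -1.
Zolotarev: (37|69) = -1, matching the cycle-count sign.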